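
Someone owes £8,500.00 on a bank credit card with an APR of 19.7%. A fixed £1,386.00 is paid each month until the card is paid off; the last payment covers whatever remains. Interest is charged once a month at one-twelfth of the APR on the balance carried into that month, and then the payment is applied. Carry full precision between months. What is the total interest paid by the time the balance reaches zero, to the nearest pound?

£535

Monthly rate r = 19.7%/12 = 1.64167% = 0.0164167.
Payoff takes n = ⌈−ln(1 − rB₀/P)/ln(1+r)⌉ = ⌈6.517⌉ = 7 payments; the last is £719.12.
Total paid = 6·£1,386.00 + £719.12 = £9,035.12.
Total interest = total paid − principal = £9,035.12 − £8,500.00 = £535.12.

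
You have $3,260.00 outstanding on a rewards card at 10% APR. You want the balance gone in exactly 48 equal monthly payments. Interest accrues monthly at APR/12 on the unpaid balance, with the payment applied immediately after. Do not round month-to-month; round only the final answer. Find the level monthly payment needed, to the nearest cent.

$82.68

Monthly rate r = 10%/12 = 0.833333% = 0.00833333.
Level-payment amortization: P = B₀·r / (1 − (1+r)^(−n)) = 3260.00·0.00833333 / (1 − 1.00833^(−48)).
Denominator 1 − (1+r)^(−48) = 0.328568001.
P = 27.1667 / 0.328568001 ≈ 82.68.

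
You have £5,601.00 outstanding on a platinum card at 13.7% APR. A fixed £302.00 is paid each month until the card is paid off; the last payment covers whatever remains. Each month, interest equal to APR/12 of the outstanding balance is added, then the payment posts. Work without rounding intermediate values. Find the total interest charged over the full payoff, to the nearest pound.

Monthly rate r = 13.7%/12 = 1.14167% = 0.0114167.
Payoff takes n = ⌈−ln(1 − rB₀/P)/ln(1+r)⌉ = ⌈20.959⌉ = 21 payments; the last is £289.63.
Total paid = 20·£302.00 + £289.63 = £6,329.63.
Total interest = total paid − principal = £6,329.63 − £5,601.00 = £728.63.

£729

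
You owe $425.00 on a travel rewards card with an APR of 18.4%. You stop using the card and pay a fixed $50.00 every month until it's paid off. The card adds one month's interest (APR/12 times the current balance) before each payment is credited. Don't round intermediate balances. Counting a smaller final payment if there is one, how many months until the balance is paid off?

Monthly rate r = 18.4%/12 = 1.53333% = 0.0153333.
Recurrence: B ← B·(1+r) − $50.00.
Month 1: interest $6.52; balance after payment $381.52.
Month 2: interest $5.85; balance after payment $337.37.
Closed form: n = −ln(1 − rB₀/P)/ln(1+r) = −ln(0.86967)/ln(1.01533) ≈ 9.177, so the balance reaches zero during payment 10.

10 months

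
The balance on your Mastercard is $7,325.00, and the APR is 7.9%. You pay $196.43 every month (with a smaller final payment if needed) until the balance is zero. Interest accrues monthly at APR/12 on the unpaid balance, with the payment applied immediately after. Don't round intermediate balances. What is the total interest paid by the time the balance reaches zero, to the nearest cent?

$1,107.76

Monthly rate r = 7.9%/12 = 0.658333% = 0.00658333.
Payoff takes n = ⌈−ln(1 − rB₀/P)/ln(1+r)⌉ = ⌈42.930⌉ = 43 payments; the last is $182.70.
Total paid = 42·$196.43 + $182.70 = $8,432.76.
Total interest = total paid − principal = $8,432.76 − $7,325.00 = $1,107.76.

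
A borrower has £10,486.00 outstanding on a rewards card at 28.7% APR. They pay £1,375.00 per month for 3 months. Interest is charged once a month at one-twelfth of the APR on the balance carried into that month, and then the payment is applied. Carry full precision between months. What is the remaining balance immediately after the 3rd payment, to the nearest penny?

£7,032.07

Monthly rate r = 28.7%/12 = 2.39167% = 0.0239167.
Each month: B ← B·(1+r) − £1,375.00.
Month 1: interest £250.79; balance after payment £9,361.79.
Month 2: interest £223.90; balance after payment £8,210.69.
Month 3: interest £196.37; balance after payment £7,032.07.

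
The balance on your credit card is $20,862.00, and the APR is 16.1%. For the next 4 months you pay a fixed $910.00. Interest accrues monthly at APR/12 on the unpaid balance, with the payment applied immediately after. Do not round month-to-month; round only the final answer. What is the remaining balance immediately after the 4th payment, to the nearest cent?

$18,290.42

Monthly rate r = 16.1%/12 = 1.34167% = 0.0134167.
Each month: B ← B·(1+r) − $910.00.
Month 1: interest $279.90; balance after payment $20,231.90.
Month 2: interest $271.44; balance after payment $19,593.34.
Month 3: interest $262.88; balance after payment $18,946.22.
Month 4: interest $254.20; balance after payment $18,290.42.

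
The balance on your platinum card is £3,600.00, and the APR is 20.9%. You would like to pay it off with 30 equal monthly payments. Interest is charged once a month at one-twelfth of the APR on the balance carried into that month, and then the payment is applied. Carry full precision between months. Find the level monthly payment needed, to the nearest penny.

Monthly rate r = 20.9%/12 = 1.74167% = 0.0174167.
Level-payment amortization: P = B₀·r / (1 − (1+r)^(−n)) = 3600.00·0.0174167 / (1 − 1.01742^(−30)).
Denominator 1 − (1+r)^(−30) = 0.40429044.
P = 62.7 / 0.40429044 ≈ 155.09.

£155.09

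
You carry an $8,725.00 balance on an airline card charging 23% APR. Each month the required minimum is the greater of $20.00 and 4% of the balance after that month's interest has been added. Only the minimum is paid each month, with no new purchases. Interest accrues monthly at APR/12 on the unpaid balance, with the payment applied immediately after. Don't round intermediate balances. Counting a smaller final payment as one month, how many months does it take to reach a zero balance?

Monthly rate r = 23%/12 = 1.91667% = 0.0191667.
While 4% of the post-interest balance exceeds $20.00, each month B ← (B·(1+r))·(1 − 0.04), i.e. B shrinks by the factor (1+r)·0.96 = 0.9784.
This holds for months 1–132. Entering month 133 the balance is $488.58; 4% of the post-interest balance is now below $20.00, so the flat $20.00 minimum applies from here.
From month 133 a fixed $20.00 at rate r clears $488.58 in 34 more payments. Total: 132 + 34 = 166 months.

166 months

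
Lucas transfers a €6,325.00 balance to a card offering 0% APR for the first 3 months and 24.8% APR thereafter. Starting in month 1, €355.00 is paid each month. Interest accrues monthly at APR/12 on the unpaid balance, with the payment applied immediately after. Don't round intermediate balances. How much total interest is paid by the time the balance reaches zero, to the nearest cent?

€1,085.05

Promo months 1–3 at r₀ = 0%/12 = 0; months 4+ at r₁ = 24.8%/12 = 0.0206667.
After month 3 (no interest yet): B = €6,325.00 − 3·€355.00 = €5,260.00.
Then at r₁ with €355.00/mo: n₂ = −ln(1 − r₁·B/P)/ln(1+r₁) ≈ 17.87 → 18 more payments.
Total paid = 20·€355.00 + €310.05 = €7,410.05; interest = €7,410.05 − €6,325.00 = €1,085.05.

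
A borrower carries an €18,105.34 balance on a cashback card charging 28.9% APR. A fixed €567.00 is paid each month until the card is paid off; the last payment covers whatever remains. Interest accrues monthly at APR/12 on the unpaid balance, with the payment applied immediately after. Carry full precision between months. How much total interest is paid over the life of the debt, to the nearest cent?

€16,811.43

Monthly rate r = 28.9%/12 = 2.40833% = 0.0240833.
Payoff takes n = ⌈−ln(1 − rB₀/P)/ln(1+r)⌉ = ⌈61.579⌉ = 62 payments; the last is €329.77.
Total paid = 61·€567.00 + €329.77 = €34,916.77.
Total interest = total paid − principal = €34,916.77 − €18,105.34 = €16,811.43.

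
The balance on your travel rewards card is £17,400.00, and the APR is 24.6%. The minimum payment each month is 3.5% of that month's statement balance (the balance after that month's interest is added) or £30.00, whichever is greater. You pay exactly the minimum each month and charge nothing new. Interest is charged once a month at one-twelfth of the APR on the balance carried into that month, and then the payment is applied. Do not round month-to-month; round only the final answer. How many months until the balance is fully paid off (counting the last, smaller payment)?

Monthly rate r = 24.6%/12 = 2.05% = 0.0205.
While 3.5% of the post-interest balance exceeds £30.00, each month B ← (B·(1+r))·(1 − 0.035), i.e. B shrinks by the factor (1+r)·0.965 = 0.98478.
This holds for months 1–198. Entering month 199 the balance is £835.47; 3.5% of the post-interest balance is now below £30.00, so the flat £30.00 minimum applies from here.
From month 199 a fixed £30.00 at rate r clears £835.47 in 42 more payments. Total: 198 + 42 = 240 months.

240 months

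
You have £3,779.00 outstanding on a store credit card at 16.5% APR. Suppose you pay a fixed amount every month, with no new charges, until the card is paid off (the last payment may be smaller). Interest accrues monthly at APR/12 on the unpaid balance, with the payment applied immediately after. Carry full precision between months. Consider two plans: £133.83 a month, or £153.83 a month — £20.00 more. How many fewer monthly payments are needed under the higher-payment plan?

Monthly rate r = 16.5%/12 = 1.375% = 0.01375.
At £133.83/mo: n = ⌈−ln(1 − rB₀/P)/ln(1+r)⌉ = 36 payments (last £132.13); total interest = total paid − £3,779.00 = £1,037.18.
At £153.83/mo: 31 payments (last £28.01); total interest £863.91.
Payments saved = 36 − 31 = 5.

5 fewer payments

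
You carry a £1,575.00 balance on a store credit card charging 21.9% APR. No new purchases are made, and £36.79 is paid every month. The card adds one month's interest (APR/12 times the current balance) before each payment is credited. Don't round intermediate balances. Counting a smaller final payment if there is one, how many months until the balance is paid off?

85 payments

Monthly rate r = 21.9%/12 = 1.825% = 0.01825.
Recurrence: B ← B·(1+r) − £36.79.
Month 1: interest £28.74; balance after payment £1,566.95.
Month 2: interest £28.60; balance after payment £1,558.76.
Closed form: n = −ln(1 − rB₀/P)/ln(1+r) = −ln(0.21871)/ln(1.01825) ≈ 84.046, so the balance reaches zero during payment 85.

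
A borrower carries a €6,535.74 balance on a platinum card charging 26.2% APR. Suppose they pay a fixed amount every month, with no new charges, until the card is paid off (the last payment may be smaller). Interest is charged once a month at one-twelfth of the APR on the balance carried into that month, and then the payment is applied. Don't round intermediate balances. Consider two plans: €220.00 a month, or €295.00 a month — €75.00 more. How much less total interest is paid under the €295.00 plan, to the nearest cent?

Monthly rate r = 26.2%/12 = 2.18333% = 0.0218333.
At €220.00/mo: n = ⌈−ln(1 − rB₀/P)/ln(1+r)⌉ = 49 payments (last €94.00); total interest = total paid − €6,535.74 = €4,118.26.
At €295.00/mo: 31 payments (last €180.38); total interest €2,494.64.
Interest saved = €4,118.26 − €2,494.64 = €1,623.62.

€1,623.62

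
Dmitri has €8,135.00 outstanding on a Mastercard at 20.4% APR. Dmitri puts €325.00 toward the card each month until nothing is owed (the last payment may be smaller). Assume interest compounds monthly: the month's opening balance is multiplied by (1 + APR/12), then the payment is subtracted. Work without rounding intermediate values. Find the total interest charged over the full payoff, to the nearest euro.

€2,552

Monthly rate r = 20.4%/12 = 1.7% = 0.017.
Payoff takes n = ⌈−ln(1 − rB₀/P)/ln(1+r)⌉ = ⌈32.882⌉ = 33 payments; the last is €286.93.
Total paid = 32·€325.00 + €286.93 = €10,686.93.
Total interest = total paid − principal = €10,686.93 − €8,135.00 = €2,551.93.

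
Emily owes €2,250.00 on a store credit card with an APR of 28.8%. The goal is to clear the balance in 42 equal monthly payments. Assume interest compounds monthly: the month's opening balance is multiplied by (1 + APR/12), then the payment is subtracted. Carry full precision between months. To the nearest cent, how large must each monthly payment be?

€85.62

Monthly rate r = 28.8%/12 = 2.4% = 0.024.
Level-payment amortization: P = B₀·r / (1 − (1+r)^(−n)) = 2250.00·0.024 / (1 − 1.024^(−42)).
Denominator 1 − (1+r)^(−42) = 0.630680855.
P = 54 / 0.630680855 ≈ 85.62.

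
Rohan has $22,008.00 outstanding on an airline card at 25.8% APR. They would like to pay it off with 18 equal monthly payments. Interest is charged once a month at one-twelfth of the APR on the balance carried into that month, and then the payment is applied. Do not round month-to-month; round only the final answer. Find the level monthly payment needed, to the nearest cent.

$1,487.41

Monthly rate r = 25.8%/12 = 2.15% = 0.0215.
Level-payment amortization: P = B₀·r / (1 − (1+r)^(−n)) = 22008.00·0.0215 / (1 − 1.0215^(−18)).
Denominator 1 − (1+r)^(−18) = 0.318117849.
P = 473.172 / 0.318117849 ≈ 1487.41.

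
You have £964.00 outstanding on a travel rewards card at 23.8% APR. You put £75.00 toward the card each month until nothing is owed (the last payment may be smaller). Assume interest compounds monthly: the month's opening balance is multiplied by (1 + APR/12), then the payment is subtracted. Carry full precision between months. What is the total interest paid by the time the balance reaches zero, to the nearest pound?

£160

Monthly rate r = 23.8%/12 = 1.98333% = 0.0198333.
Payoff takes n = ⌈−ln(1 − rB₀/P)/ln(1+r)⌉ = ⌈14.984⌉ = 15 payments; the last is £73.80.
Total paid = 14·£75.00 + £73.80 = £1,123.80.
Total interest = total paid − principal = £1,123.80 − £964.00 = £159.80.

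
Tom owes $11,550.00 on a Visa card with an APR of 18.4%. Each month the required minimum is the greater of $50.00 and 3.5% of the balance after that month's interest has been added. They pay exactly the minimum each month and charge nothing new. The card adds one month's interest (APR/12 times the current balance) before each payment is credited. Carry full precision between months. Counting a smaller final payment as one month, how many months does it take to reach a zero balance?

Monthly rate r = 18.4%/12 = 1.53333% = 0.0153333.
While 3.5% of the post-interest balance exceeds $50.00, each month B ← (B·(1+r))·(1 − 0.035), i.e. B shrinks by the factor (1+r)·0.965 = 0.9798.
This holds for months 1–104. Entering month 105 the balance is $1,382.68; 3.5% of the post-interest balance is now below $50.00, so the flat $50.00 minimum applies from here.
From month 105 a fixed $50.00 at rate r clears $1,382.68 in 37 more payments. Total: 104 + 37 = 141 months.

141 months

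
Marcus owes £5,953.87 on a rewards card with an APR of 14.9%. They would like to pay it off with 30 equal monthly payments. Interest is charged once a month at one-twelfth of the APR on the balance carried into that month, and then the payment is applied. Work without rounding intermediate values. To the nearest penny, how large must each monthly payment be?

£238.93

Monthly rate r = 14.9%/12 = 1.24167% = 0.0124167.
Level-payment amortization: P = B₀·r / (1 − (1+r)^(−n)) = 5953.87·0.0124167 / (1 − 1.01242^(−30)).
Denominator 1 − (1+r)^(−30) = 0.309408196.
P = 73.9272 / 0.309408196 ≈ 238.93.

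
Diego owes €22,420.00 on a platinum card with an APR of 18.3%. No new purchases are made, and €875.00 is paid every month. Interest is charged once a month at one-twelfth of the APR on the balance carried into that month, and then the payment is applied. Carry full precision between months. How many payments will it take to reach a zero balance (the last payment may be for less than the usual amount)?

33 payments

Monthly rate r = 18.3%/12 = 1.525% = 0.01525.
Recurrence: B ← B·(1+r) − €875.00.
Month 1: interest €341.91; balance after payment €21,886.90.
Month 2: interest €333.78; balance after payment €21,345.68.
Closed form: n = −ln(1 − rB₀/P)/ln(1+r) = −ln(0.60925)/ln(1.01525) ≈ 32.741, so the balance reaches zero during payment 33.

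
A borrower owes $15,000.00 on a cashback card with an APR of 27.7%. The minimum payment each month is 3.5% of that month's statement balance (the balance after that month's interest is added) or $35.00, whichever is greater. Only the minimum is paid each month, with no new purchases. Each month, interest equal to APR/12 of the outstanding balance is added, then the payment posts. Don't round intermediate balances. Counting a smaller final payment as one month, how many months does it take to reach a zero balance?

Monthly rate r = 27.7%/12 = 2.30833% = 0.0230833.
While 3.5% of the post-interest balance exceeds $35.00, each month B ← (B·(1+r))·(1 − 0.035), i.e. B shrinks by the factor (1+r)·0.965 = 0.98728.
This holds for months 1–214. Entering month 215 the balance is $968.04; 3.5% of the post-interest balance is now below $35.00, so the flat $35.00 minimum applies from here.
From month 215 a fixed $35.00 at rate r clears $968.04 in 45 more payments. Total: 214 + 45 = 259 months.

259 months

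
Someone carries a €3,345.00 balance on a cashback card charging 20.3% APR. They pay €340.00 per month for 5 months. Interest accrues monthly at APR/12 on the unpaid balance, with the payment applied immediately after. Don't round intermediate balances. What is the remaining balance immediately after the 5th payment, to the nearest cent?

€1,879.17

Monthly rate r = 20.3%/12 = 1.69167% = 0.0169167.
Each month: B ← B·(1+r) − €340.00.
Month 1: interest €56.59; balance after payment €3,061.59.
Month 2: interest €51.79; balance after payment €2,773.38.
Month 3: interest €46.92; balance after payment €2,480.29.
Month 4: interest €41.96; balance after payment €2,182.25.
Month 5: interest €36.92; balance after payment €1,879.17.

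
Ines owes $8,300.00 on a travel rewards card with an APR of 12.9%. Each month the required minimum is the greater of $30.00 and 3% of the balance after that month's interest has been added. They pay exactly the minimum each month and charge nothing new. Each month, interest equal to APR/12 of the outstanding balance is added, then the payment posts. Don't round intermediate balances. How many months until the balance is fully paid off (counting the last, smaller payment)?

Monthly rate r = 12.9%/12 = 1.075% = 0.01075.
While 3% of the post-interest balance exceeds $30.00, each month B ← (B·(1+r))·(1 − 0.03), i.e. B shrinks by the factor (1+r)·0.97 = 0.98043.
This holds for months 1–108. Entering month 109 the balance is $981.64; 3% of the post-interest balance is now below $30.00, so the flat $30.00 minimum applies from here.
From month 109 a fixed $30.00 at rate r clears $981.64 in 41 more payments. Total: 108 + 41 = 149 months.

149 months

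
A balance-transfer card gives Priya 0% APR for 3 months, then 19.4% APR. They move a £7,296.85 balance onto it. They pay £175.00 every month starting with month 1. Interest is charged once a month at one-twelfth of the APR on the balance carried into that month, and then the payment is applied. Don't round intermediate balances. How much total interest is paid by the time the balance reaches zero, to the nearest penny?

£3,948.42

Promo months 1–3 at r₀ = 0%/12 = 0; months 4+ at r₁ = 19.4%/12 = 0.0161667.
After month 3 (no interest yet): B = £7,296.85 − 3·£175.00 = £6,771.85.
Then at r₁ with £175.00/mo: n₂ = −ln(1 − r₁·B/P)/ln(1+r₁) ≈ 61.26 → 62 more payments.
Total paid = 64·£175.00 + £45.27 = £11,245.27; interest = £11,245.27 − £7,296.85 = £3,948.42.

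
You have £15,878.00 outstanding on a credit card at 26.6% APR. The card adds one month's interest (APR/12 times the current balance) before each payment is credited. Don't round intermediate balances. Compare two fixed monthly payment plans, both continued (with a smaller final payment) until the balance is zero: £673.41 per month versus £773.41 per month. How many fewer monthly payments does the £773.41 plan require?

6 fewer payments

Monthly rate r = 26.6%/12 = 2.21667% = 0.0221667.
At £673.41/mo: n = ⌈−ln(1 − rB₀/P)/ln(1+r)⌉ = 34 payments (last £493.17); total interest = total paid − £15,878.00 = £6,837.70.
At £773.41/mo: 28 payments (last £536.26); total interest £5,540.33.
Payments saved = 34 − 28 = 6.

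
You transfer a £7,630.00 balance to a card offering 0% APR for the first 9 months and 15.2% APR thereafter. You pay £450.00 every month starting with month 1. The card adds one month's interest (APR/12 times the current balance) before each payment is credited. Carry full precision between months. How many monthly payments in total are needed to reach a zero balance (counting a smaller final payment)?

18 payments

Promo months 1–9 at r₀ = 0%/12 = 0; months 10+ at r₁ = 15.2%/12 = 0.0126667.
After month 9 (no interest yet): B = £7,630.00 − 9·£450.00 = £3,580.00.
Then at r₁ with £450.00/mo: n₂ = −ln(1 − r₁·B/P)/ln(1+r₁) ≈ 8.44 → 9 more payments.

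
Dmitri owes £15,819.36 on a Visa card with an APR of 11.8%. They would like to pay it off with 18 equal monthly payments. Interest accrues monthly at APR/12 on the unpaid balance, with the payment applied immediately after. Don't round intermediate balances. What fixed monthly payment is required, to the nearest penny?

Monthly rate r = 11.8%/12 = 0.983333% = 0.00983333.
Level-payment amortization: P = B₀·r / (1 − (1+r)^(−n)) = 15819.36·0.00983333 / (1 − 1.00983^(−18)).
Denominator 1 − (1+r)^(−18) = 0.161495569.
P = 155.557 / 0.161495569 ≈ 963.23.

£963.23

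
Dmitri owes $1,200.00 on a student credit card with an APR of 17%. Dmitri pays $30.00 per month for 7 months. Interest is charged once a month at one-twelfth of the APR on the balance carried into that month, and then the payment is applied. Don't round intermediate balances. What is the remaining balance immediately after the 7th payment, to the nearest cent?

$1,105.04

Monthly rate r = 17%/12 = 1.41667% = 0.0141667.
Each month: B ← B·(1+r) − $30.00.
Month 1: interest $17.00; balance after payment $1,187.00.
Month 2: interest $16.82; balance after payment $1,173.82.
Month 3: interest $16.63; balance after payment $1,160.44.
Month 4: interest $16.44; balance after payment $1,146.88.
Month 5: interest $16.25; balance after payment $1,133.13.
Month 6: interest $16.05; balance after payment $1,119.18.
Month 7: interest $15.86; balance after payment $1,105.04.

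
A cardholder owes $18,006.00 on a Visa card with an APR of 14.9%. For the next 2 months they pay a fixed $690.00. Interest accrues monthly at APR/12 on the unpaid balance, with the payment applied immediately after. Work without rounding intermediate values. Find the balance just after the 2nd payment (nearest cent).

Monthly rate r = 14.9%/12 = 1.24167% = 0.0124167.
Each month: B ← B·(1+r) − $690.00.
Month 1: interest $223.57; balance after payment $17,539.57.
Month 2: interest $217.78; balance after payment $17,067.36.

$17,067.36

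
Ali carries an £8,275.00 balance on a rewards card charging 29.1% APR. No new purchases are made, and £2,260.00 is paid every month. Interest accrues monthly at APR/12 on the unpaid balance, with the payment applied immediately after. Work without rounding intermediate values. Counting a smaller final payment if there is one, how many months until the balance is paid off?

Monthly rate r = 29.1%/12 = 2.425% = 0.02425.
Recurrence: B ← B·(1+r) − £2,260.00.
Month 1: interest £200.67; balance after payment £6,215.67.
Month 2: interest £150.73; balance after payment £4,106.40.
Month 3: interest £99.58; balance after payment £1,945.98.
Month 4: interest £47.19; balance after payment £0.00.

4 months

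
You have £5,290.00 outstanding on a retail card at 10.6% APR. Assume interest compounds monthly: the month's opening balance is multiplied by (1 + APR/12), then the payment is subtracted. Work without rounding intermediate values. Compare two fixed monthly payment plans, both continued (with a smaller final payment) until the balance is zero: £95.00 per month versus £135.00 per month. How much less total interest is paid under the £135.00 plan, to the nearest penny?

£791.57

Monthly rate r = 10.6%/12 = 0.883333% = 0.00883333.
At £95.00/mo: n = ⌈−ln(1 − rB₀/P)/ln(1+r)⌉ = 77 payments (last £93.41); total interest = total paid − £5,290.00 = £2,023.41.
At £135.00/mo: 49 payments (last £41.84); total interest £1,231.84.
Interest saved = £2,023.41 − £1,231.84 = £791.57.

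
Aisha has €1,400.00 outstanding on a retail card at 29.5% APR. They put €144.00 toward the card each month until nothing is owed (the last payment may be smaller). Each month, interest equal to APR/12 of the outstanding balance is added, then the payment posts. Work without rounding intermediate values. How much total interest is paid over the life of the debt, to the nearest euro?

Monthly rate r = 29.5%/12 = 2.45833% = 0.0245833.
Payoff takes n = ⌈−ln(1 − rB₀/P)/ln(1+r)⌉ = ⌈11.246⌉ = 12 payments; the last is €35.79.
Total paid = 11·€144.00 + €35.79 = €1,619.79.
Total interest = total paid − principal = €1,619.79 − €1,400.00 = €219.79.

€220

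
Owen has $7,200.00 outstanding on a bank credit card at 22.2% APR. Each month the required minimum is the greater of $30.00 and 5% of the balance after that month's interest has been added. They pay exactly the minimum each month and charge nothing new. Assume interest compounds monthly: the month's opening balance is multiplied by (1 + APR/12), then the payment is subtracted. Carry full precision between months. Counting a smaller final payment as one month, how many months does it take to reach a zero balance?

101 months

Monthly rate r = 22.2%/12 = 1.85% = 0.0185.
While 5% of the post-interest balance exceeds $30.00, each month B ← (B·(1+r))·(1 − 0.05), i.e. B shrinks by the factor (1+r)·0.95 = 0.96757.
This holds for months 1–76. Entering month 77 the balance is $587.98; 5% of the post-interest balance is now below $30.00, so the flat $30.00 minimum applies from here.
From month 77 a fixed $30.00 at rate r clears $587.98 in 25 more payments. Total: 76 + 25 = 101 months.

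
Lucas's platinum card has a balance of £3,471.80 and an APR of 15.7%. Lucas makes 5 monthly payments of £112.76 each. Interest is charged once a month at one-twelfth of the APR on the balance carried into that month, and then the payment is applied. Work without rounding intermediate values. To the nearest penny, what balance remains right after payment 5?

Monthly rate r = 15.7%/12 = 1.30833% = 0.0130833.
Each month: B ← B·(1+r) − £112.76.
Month 1: interest £45.42; balance after payment £3,404.46.
Month 2: interest £44.54; balance after payment £3,336.24.
Month 3: interest £43.65; balance after payment £3,267.13.
Month 4: interest £42.74; balance after payment £3,197.12.
Month 5: interest £41.83; balance after payment £3,126.19.

£3,126.19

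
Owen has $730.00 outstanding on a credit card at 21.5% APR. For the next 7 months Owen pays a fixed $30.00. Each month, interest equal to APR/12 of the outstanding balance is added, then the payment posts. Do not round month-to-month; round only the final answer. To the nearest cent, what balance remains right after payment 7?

$604.99

Monthly rate r = 21.5%/12 = 1.79167% = 0.0179167.
Each month: B ← B·(1+r) − $30.00.
Month 1: interest $13.08; balance after payment $713.08.
Month 2: interest $12.78; balance after payment $695.86.
Month 3: interest $12.47; balance after payment $678.32.
Month 4: interest $12.15; balance after payment $660.48.
Month 5: interest $11.83; balance after payment $642.31.
Month 6: interest $11.51; balance after payment $623.82.
Month 7: interest $11.18; balance after payment $604.99.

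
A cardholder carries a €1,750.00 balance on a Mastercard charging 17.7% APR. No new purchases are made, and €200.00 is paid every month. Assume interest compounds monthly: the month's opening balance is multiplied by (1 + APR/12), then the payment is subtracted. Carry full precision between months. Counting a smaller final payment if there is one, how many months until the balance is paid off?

10 payments

Monthly rate r = 17.7%/12 = 1.475% = 0.01475.
Recurrence: B ← B·(1+r) − €200.00.
Month 1: interest €25.81; balance after payment €1,575.81.
Month 2: interest €23.24; balance after payment €1,399.06.
Closed form: n = −ln(1 − rB₀/P)/ln(1+r) = −ln(0.87094)/ln(1.01475) ≈ 9.437, so the balance reaches zero during payment 10.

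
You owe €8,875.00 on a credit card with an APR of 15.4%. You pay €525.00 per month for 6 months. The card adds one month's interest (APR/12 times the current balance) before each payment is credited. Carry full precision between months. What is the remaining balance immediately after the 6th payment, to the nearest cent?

€6,327.87

Monthly rate r = 15.4%/12 = 1.28333% = 0.0128333.
Each month: B ← B·(1+r) − €525.00.
Month 1: interest €113.90; balance after payment €8,463.90.
Month 2: interest €108.62; balance after payment €8,047.52.
Month 3: interest €103.28; balance after payment €7,625.79.
Month 4: interest €97.86; balance after payment €7,198.66.
Month 5: interest €92.38; balance after payment €6,766.04.
Month 6: interest €86.83; balance after payment €6,327.87.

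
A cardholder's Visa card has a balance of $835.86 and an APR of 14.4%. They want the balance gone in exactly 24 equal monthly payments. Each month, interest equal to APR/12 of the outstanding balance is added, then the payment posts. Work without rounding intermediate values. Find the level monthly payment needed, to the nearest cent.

Monthly rate r = 14.4%/12 = 1.2% = 0.012.
Level-payment amortization: P = B₀·r / (1 − (1+r)^(−n)) = 835.86·0.012 / (1 − 1.012^(−24)).
Denominator 1 − (1+r)^(−24) = 0.24895199.
P = 10.0303 / 0.24895199 ≈ 40.29.

$40.29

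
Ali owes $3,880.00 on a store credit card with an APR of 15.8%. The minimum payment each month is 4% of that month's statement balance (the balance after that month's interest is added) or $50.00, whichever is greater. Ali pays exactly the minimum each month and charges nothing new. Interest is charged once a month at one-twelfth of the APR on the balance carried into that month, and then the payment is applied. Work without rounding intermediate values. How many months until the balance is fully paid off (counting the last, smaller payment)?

Monthly rate r = 15.8%/12 = 1.31667% = 0.0131667.
While 4% of the post-interest balance exceeds $50.00, each month B ← (B·(1+r))·(1 − 0.04), i.e. B shrinks by the factor (1+r)·0.96 = 0.97264.
This holds for months 1–42. Entering month 43 the balance is $1,210.10; 4% of the post-interest balance is now below $50.00, so the flat $50.00 minimum applies from here.
From month 43 a fixed $50.00 at rate r clears $1,210.10 in 30 more payments. Total: 42 + 30 = 72 months.

72 months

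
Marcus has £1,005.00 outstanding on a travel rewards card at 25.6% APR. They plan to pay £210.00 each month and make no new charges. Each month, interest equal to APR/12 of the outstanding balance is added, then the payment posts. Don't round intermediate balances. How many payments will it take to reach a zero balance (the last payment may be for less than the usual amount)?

Monthly rate r = 25.6%/12 = 2.13333% = 0.0213333.
Recurrence: B ← B·(1+r) − £210.00.
Month 1: interest £21.44; balance after payment £816.44.
Month 2: interest £17.42; balance after payment £623.86.
Month 3: interest £13.31; balance after payment £427.17.
Month 4: interest £9.11; balance after payment £226.28.
Month 5: interest £4.83; balance after payment £21.11.
Month 6: interest £0.45; balance after payment £0.00.

6 payments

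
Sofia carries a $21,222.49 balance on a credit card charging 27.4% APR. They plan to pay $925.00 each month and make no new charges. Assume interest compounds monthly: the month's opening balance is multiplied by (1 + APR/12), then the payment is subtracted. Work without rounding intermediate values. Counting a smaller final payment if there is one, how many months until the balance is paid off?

33 payments

Monthly rate r = 27.4%/12 = 2.28333% = 0.0228333.
Recurrence: B ← B·(1+r) − $925.00.
Month 1: interest $484.58; balance after payment $20,782.07.
Month 2: interest $474.52; balance after payment $20,331.59.
Closed form: n = −ln(1 − rB₀/P)/ln(1+r) = −ln(0.47613)/ln(1.02283) ≈ 32.869, so the balance reaches zero during payment 33.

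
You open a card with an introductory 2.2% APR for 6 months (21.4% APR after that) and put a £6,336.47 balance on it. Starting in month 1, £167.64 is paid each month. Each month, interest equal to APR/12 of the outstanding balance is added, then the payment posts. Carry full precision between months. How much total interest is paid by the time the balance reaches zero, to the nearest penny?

£2,762.98

Promo months 1–6 at r₀ = 2.2%/12 = 0.00183333; months 7+ at r₁ = 21.4%/12 = 0.0178333.
After month 6: iterate B ← B·(1+r₀) − £167.64 for 6 months → £5,396.03.
Then at r₁ with £167.64/mo: n₂ = −ln(1 − r₁·B/P)/ln(1+r₁) ≈ 48.28 → 49 more payments.
Total paid = 54·£167.64 + £46.89 = £9,099.45; interest = £9,099.45 − £6,336.47 = £2,762.98.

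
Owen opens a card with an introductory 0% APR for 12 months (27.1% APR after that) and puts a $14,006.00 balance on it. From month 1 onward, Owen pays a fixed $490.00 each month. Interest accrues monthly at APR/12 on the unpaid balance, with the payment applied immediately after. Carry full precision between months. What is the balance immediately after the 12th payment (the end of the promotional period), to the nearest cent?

$8,126.00

Promo months 1–12 at r₀ = 0%/12 = 0; months 13+ at r₁ = 27.1%/12 = 0.0225833.
After month 12 (no interest yet): B = $14,006.00 − 12·$490.00 = $8,126.00.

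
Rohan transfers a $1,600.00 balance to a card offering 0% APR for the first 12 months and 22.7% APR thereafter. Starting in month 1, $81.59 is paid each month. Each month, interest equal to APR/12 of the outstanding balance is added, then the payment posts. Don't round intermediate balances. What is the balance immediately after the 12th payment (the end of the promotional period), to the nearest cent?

$620.92

Promo months 1–12 at r₀ = 0%/12 = 0; months 13+ at r₁ = 22.7%/12 = 0.0189167.
After month 12 (no interest yet): B = $1,600.00 − 12·$81.59 = $620.92.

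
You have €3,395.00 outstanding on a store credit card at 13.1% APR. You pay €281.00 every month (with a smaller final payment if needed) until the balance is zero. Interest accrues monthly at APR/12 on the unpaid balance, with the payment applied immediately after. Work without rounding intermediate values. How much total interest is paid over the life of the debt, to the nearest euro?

€266

Monthly rate r = 13.1%/12 = 1.09167% = 0.0109167.
Payoff takes n = ⌈−ln(1 − rB₀/P)/ln(1+r)⌉ = ⌈13.027⌉ = 14 payments; the last is €7.63.
Total paid = 13·€281.00 + €7.63 = €3,660.63.
Total interest = total paid − principal = €3,660.63 − €3,395.00 = €265.63.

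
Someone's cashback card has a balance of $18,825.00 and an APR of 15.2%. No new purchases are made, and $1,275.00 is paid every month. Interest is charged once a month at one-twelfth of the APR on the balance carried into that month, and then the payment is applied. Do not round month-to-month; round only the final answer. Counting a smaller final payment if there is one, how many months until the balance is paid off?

Monthly rate r = 15.2%/12 = 1.26667% = 0.0126667.
Recurrence: B ← B·(1+r) − $1,275.00.
Month 1: interest $238.45; balance after payment $17,788.45.
Month 2: interest $225.32; balance after payment $16,738.77.
Closed form: n = −ln(1 − rB₀/P)/ln(1+r) = −ln(0.81298)/ln(1.01267) ≈ 16.449, so the balance reaches zero during payment 17.

17 months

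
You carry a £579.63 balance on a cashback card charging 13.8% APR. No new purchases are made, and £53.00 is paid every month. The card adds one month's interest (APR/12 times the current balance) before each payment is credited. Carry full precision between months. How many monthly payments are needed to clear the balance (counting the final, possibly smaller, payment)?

12 months

Monthly rate r = 13.8%/12 = 1.15% = 0.0115.
Recurrence: B ← B·(1+r) − £53.00.
Month 1: interest £6.67; balance after payment £533.30.
Month 2: interest £6.13; balance after payment £486.43.
Closed form: n = −ln(1 − rB₀/P)/ln(1+r) = −ln(0.87423)/ln(1.0115) ≈ 11.755, so the balance reaches zero during payment 12.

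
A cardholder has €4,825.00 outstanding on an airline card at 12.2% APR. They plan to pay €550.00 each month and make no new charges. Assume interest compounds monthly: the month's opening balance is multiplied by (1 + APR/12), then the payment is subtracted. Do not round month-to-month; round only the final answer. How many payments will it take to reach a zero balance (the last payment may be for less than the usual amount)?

Monthly rate r = 12.2%/12 = 1.01667% = 0.0101667.
Recurrence: B ← B·(1+r) − €550.00.
Month 1: interest €49.05; balance after payment €4,324.05.
Month 2: interest €43.96; balance after payment €3,818.02.
Closed form: n = −ln(1 − rB₀/P)/ln(1+r) = −ln(0.91081)/ln(1.01017) ≈ 9.236, so the balance reaches zero during payment 10.

10 months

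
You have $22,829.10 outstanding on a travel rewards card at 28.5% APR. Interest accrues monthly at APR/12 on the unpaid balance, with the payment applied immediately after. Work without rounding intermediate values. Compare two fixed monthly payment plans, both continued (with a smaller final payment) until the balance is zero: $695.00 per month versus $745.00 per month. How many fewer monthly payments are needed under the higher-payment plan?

9 fewer payments

Monthly rate r = 28.5%/12 = 2.375% = 0.02375.
At $695.00/mo: n = ⌈−ln(1 − rB₀/P)/ln(1+r)⌉ = 65 payments (last $371.94); total interest = total paid − $22,829.10 = $22,022.84.
At $745.00/mo: 56 payments (last $324.00); total interest $18,469.90.
Payments saved = 65 − 56 = 9.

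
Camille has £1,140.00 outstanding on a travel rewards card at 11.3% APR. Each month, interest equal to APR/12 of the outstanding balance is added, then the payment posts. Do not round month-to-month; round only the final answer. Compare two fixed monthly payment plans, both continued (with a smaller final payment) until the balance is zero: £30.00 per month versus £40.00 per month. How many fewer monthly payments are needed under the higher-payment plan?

Monthly rate r = 11.3%/12 = 0.941667% = 0.00941667.
At £30.00/mo: n = ⌈−ln(1 − rB₀/P)/ln(1+r)⌉ = 48 payments (last £7.69); total interest = total paid − £1,140.00 = £277.69.
At £40.00/mo: 34 payments (last £13.66); total interest £193.66.
Payments saved = 48 − 34 = 14.

14 fewer payments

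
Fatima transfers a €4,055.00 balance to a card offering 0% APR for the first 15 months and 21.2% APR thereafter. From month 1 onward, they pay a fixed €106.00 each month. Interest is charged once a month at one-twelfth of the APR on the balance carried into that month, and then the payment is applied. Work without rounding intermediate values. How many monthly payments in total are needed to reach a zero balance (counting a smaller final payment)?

Promo months 1–15 at r₀ = 0%/12 = 0; months 16+ at r₁ = 21.2%/12 = 0.0176667.
After month 15 (no interest yet): B = €4,055.00 − 15·€106.00 = €2,465.00.
Then at r₁ with €106.00/mo: n₂ = −ln(1 − r₁·B/P)/ln(1+r₁) ≈ 30.21 → 31 more payments.

46 payments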